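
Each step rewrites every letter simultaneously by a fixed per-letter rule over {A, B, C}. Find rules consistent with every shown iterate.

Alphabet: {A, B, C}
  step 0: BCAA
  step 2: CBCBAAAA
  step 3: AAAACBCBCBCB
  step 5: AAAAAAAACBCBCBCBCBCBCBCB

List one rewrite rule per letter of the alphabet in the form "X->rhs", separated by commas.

A->CB, B->A, C->A

  step 2 ⇒ step 3: CBCBAAAA ⇒ A·A·A·A·CB·CB·CB·CB
    A ↦ CB
    B ↦ A
    C ↦ A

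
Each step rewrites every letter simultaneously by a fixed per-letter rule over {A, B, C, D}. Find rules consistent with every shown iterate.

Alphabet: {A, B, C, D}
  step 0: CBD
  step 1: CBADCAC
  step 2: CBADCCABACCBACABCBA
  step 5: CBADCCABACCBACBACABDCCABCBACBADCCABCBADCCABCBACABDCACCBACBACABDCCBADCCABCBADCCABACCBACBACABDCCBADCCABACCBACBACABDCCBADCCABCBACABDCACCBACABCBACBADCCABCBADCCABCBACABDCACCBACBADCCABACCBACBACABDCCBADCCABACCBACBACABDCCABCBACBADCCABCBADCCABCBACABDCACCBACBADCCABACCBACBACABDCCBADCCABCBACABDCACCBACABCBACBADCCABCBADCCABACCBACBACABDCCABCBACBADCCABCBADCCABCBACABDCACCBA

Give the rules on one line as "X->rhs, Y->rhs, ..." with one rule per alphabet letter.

  step 1 ⇒ step 2: CBADCAC ⇒ CBA·DC·CAB·AC·CBA·CAB·CBA
    A ↦ CAB
    B ↦ DC
    C ↦ CBA
    D ↦ AC

A->CAB, B->DC, C->CBA, D->AC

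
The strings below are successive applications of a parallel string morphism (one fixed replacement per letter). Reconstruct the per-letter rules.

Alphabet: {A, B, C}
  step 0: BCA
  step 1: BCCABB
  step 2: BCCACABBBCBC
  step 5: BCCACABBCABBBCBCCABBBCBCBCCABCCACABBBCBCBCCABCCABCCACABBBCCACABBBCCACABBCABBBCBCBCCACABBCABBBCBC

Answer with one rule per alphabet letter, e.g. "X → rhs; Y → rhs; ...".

  step 1 ⇒ step 2: BCCABB ⇒ BC·CA·CA·BB·BC·BC
    A ↦ BB
    B ↦ BC
    C ↦ CA

A->BB, B->BC, C->CA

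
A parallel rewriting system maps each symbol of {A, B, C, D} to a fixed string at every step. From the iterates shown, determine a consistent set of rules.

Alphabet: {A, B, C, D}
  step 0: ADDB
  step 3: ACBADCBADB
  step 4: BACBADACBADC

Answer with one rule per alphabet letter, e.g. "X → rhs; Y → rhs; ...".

A->B, B->C, C->A, D->AD

  step 3 ⇒ step 4: ACBADCBADB ⇒ B·A·C·B·AD·A·C·B·AD·C
    A ↦ B
    B ↦ C
    C ↦ A
    D ↦ AD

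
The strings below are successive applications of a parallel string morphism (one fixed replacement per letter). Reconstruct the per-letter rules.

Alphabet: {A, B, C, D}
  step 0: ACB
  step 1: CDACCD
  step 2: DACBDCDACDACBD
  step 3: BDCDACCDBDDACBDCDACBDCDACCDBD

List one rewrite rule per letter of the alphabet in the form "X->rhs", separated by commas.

A->C, B->CD, C->DAC, D->BD

  step 2 ⇒ step 3: DACBDCDACDACBD ⇒ BD·C·DAC·CD·BD·DAC·BD·C·DAC·BD·C·DAC·CD·BD
    A ↦ C
    B ↦ CD
    C ↦ DAC
    D ↦ BD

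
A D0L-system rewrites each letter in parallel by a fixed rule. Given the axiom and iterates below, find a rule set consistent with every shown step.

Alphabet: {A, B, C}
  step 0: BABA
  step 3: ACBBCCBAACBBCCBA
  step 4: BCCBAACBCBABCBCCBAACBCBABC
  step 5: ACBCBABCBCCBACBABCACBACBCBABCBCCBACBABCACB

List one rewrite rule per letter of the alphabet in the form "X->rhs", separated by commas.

A->BC, B->A, C->CB

  step 4 ⇒ step 5: BCCBAACBCBABCBCCBAACBCBABC ⇒ A·CB·CB·A·BC·BC·CB·A·CB·A·BC·A·CB·A·CB·CB·A·BC·BC·CB·A·CB·A·BC·A·CB
    A ↦ BC
    B ↦ A
    C ↦ CB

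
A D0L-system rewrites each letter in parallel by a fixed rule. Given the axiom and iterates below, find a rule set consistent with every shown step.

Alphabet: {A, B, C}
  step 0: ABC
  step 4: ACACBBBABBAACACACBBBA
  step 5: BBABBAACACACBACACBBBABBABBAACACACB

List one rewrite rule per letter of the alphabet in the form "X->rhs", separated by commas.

A->B, B->AC, C->BA

  step 4 ⇒ step 5: ACACBBBABBAACACACBBBA ⇒ B·BA·B·BA·AC·AC·AC·B·AC·AC·B·B·BA·B·BA·B·BA·AC·AC·AC·B
    A ↦ B
    B ↦ AC
    C ↦ BA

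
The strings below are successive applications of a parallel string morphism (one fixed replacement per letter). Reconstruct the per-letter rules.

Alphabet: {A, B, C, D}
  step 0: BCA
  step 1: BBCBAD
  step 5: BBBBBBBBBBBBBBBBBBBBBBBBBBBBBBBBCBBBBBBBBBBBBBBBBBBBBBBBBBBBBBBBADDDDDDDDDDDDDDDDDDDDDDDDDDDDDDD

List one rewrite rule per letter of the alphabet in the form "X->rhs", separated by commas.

  step 0 ⇒ step 1: BCA ⇒ BB·CB·AD
    A ↦ AD
    B ↦ BB
    C ↦ CB
    D ↦ DD  (constrained at step 1)

A->AD, B->BB, C->CB, D->DD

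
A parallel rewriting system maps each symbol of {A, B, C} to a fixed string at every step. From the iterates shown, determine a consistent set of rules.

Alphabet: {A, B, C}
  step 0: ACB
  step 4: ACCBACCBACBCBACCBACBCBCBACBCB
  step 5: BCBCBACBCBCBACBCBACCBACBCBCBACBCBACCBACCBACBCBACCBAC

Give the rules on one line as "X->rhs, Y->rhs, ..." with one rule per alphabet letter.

  step 4 ⇒ step 5: ACCBACCBACBCBACCBACBCBCBACBCB ⇒ B·CB·CB·AC·B·CB·CB·AC·B·CB·AC·CB·AC·B·CB·CB·AC·B·CB·AC·CB·AC·CB·AC·B·CB·AC·CB·AC
    A ↦ B
    B ↦ AC
    C ↦ CB

A->B, B->AC, C->CB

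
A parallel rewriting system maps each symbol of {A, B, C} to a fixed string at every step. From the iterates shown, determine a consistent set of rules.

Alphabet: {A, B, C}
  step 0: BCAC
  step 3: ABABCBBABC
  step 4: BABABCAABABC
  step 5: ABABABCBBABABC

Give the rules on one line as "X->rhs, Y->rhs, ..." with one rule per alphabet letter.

A->B, B->A, C->BC

  step 4 ⇒ step 5: BABABCAABABC ⇒ A·B·A·B·A·BC·B·B·A·B·A·BC
    A ↦ B
    B ↦ A
    C ↦ BC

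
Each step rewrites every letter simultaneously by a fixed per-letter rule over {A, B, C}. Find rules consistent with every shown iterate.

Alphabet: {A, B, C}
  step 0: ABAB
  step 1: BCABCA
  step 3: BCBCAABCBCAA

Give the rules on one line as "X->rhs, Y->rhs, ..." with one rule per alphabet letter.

  step 0 ⇒ step 1: ABAB ⇒ BC·A·BC·A
    A ↦ BC
    B ↦ A
    C ↦ A  (constrained at step 1)

A->BC, B->A, C->A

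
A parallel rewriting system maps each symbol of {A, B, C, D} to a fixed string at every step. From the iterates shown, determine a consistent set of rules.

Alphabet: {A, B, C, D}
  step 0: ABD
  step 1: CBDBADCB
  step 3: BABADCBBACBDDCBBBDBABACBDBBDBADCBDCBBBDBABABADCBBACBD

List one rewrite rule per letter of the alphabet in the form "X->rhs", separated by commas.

A->CBD, B->BA, C->BBD, D->DCB

  step 0 ⇒ step 1: ABD ⇒ CBD·BA·DCB
    A ↦ CBD
    B ↦ BA
    D ↦ DCB
    C ↦ BBD  (constrained at step 1)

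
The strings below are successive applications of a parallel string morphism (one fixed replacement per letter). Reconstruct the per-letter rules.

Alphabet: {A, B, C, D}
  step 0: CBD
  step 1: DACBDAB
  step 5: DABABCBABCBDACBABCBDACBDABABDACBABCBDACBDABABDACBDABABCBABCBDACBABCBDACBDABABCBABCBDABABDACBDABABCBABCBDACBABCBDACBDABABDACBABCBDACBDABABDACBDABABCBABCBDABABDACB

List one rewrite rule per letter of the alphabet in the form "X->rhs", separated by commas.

A->AB, B->CB, C->DA, D->DAB

  step 0 ⇒ step 1: CBD ⇒ DA·CB·DAB
    B ↦ CB
    C ↦ DA
    D ↦ DAB
    A ↦ AB  (constrained at step 1)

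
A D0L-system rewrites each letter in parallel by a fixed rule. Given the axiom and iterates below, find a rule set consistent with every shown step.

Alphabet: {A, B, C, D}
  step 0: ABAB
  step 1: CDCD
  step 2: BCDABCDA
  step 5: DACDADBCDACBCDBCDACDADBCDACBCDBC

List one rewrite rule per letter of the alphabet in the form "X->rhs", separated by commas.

A->C, B->D, C->BC, D->DA

  step 1 ⇒ step 2: CDCD ⇒ BC·DA·BC·DA
    C ↦ BC
    D ↦ DA
  step 0 ⇒ step 1: ABAB ⇒ C·D·C·D
    A ↦ C
  step 0 ⇒ step 1: ABAB ⇒ C·D·C·D
    B ↦ D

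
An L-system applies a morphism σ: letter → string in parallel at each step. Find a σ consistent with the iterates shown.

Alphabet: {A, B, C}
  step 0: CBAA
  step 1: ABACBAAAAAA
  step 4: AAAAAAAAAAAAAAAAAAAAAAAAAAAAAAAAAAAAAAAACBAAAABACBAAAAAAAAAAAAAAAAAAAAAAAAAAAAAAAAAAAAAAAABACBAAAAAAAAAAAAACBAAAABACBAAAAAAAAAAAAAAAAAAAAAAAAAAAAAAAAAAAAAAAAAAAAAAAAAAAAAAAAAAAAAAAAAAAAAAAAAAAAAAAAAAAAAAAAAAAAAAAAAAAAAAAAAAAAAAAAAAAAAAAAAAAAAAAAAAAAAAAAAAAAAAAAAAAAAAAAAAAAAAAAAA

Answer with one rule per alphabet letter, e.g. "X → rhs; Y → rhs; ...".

A->AAA, B->ACB, C->AB

  step 0 ⇒ step 1: CBAA ⇒ AB·ACB·AAA·AAA
    A ↦ AAA
    B ↦ ACB
    C ↦ AB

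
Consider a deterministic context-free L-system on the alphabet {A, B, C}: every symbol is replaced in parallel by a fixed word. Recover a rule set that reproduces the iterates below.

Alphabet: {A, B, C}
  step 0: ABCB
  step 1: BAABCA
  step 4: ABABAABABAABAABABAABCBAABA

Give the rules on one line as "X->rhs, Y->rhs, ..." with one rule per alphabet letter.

  step 0 ⇒ step 1: ABCB ⇒ BA·A·BC·A
    A ↦ BA
    B ↦ A
    C ↦ BC

A->BA, B->A, C->BC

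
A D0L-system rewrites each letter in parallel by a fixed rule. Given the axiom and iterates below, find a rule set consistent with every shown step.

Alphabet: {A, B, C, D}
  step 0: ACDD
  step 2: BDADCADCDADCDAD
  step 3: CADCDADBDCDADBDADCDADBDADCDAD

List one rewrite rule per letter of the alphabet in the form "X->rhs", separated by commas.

  step 2 ⇒ step 3: BDADCADCDADCDAD ⇒ C·AD·CD·AD·BD·CD·AD·BD·AD·CD·AD·BD·AD·CD·AD
    A ↦ CD
    B ↦ C
    C ↦ BD
    D ↦ AD

A->CD, B->C, C->BD, D->AD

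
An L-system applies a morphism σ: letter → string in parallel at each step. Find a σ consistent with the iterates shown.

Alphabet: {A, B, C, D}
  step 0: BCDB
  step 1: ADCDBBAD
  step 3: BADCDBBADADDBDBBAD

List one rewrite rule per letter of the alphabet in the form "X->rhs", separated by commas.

  step 0 ⇒ step 1: BCDB ⇒ AD·CDB·B·AD
    B ↦ AD
    C ↦ CDB
    D ↦ B
    A ↦ D  (constrained at step 1)

A->D, B->AD, C->CDB, D->B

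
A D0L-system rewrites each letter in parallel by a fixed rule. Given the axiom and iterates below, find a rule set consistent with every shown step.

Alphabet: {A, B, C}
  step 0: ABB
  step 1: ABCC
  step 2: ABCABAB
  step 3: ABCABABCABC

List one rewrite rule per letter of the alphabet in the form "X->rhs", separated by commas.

A->AB, B->C, C->AB

  step 2 ⇒ step 3: ABCABAB ⇒ AB·C·AB·AB·C·AB·C
    A ↦ AB
    B ↦ C
    C ↦ AB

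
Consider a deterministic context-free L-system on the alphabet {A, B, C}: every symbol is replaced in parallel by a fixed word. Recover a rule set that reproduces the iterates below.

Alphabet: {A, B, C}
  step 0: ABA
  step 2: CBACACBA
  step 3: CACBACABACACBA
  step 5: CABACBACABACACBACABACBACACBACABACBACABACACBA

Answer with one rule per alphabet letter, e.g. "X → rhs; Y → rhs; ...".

A->BA, B->C, C->CA

  step 2 ⇒ step 3: CBACACBA ⇒ CA·C·BA·CA·BA·CA·C·BA
    A ↦ BA
    B ↦ C
    C ↦ CA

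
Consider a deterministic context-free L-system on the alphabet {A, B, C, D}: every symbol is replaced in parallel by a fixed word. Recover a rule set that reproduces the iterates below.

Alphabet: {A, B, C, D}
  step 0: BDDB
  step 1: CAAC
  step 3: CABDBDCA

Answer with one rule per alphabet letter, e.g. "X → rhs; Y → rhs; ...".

A->C, B->C, C->BD, D->A

  step 0 ⇒ step 1: BDDB ⇒ C·A·A·C
    B ↦ C
    D ↦ A
    A ↦ C  (constrained at step 1)
    C ↦ BD  (constrained at step 1)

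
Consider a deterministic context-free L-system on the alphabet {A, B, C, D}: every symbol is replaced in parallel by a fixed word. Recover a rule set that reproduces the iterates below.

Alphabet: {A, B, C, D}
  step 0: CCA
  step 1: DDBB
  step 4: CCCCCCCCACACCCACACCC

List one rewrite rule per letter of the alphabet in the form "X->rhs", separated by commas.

  step 0 ⇒ step 1: CCA ⇒ D·D·BB
    A ↦ BB
    C ↦ D
    B ↦ AC  (constrained at step 1)
    D ↦ CC  (constrained at step 1)

A->BB, B->AC, C->D, D->CC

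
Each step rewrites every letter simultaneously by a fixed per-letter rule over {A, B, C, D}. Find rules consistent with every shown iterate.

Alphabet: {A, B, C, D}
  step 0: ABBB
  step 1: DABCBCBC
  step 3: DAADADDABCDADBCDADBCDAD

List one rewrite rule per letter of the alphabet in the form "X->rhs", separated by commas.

  step 0 ⇒ step 1: ABBB ⇒ DA·BC·BC·BC
    A ↦ DA
    B ↦ BC
    C ↦ D  (constrained at step 1)
    D ↦ AD  (constrained at step 1)

A->DA, B->BC, C->D, D->AD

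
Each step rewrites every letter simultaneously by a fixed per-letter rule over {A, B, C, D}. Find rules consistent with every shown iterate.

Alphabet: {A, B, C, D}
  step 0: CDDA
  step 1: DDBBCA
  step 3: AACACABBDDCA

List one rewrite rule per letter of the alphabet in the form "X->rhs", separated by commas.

  step 0 ⇒ step 1: CDDA ⇒ DD·B·B·CA
    A ↦ CA
    C ↦ DD
    D ↦ B
    B ↦ A  (constrained at step 1)

A->CA, B->A, C->DD, D->B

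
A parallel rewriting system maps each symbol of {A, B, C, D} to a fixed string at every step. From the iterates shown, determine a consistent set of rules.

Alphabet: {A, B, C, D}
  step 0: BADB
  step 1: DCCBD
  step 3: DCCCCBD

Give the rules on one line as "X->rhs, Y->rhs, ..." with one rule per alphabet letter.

A->CC, B->D, C->A, D->B

  step 0 ⇒ step 1: BADB ⇒ D·CC·B·D
    A ↦ CC
    B ↦ D
    D ↦ B
    C ↦ A  (constrained at step 1)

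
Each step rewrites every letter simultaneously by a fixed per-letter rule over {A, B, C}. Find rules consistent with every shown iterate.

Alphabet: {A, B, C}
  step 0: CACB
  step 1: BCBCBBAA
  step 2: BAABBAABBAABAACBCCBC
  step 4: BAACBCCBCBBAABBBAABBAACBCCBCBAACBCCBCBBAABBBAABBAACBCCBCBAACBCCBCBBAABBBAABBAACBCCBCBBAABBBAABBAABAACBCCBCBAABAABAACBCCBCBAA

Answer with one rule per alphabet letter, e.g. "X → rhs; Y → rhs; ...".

  step 1 ⇒ step 2: BCBCBBAA ⇒ BAA·B·BAA·B·BAA·BAA·CBC·CBC
    A ↦ CBC
    B ↦ BAA
    C ↦ B

A->CBC, B->BAA, C->B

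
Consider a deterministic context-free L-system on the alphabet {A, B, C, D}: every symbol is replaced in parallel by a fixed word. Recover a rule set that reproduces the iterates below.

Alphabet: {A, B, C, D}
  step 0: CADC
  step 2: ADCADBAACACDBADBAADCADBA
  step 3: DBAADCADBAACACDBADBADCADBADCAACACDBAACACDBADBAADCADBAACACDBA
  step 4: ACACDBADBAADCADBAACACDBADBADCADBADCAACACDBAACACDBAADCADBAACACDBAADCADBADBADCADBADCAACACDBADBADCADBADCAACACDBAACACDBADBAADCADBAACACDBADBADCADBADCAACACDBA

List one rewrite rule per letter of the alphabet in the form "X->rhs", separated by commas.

A->DBA, B->CAC, C->DCA, D->A

  step 3 ⇒ step 4: DBAADCADBAACACDBADBADCADBADCAACACDBAACACDBADBAADCADBAACACDBA ⇒ A·CAC·DBA·DBA·A·DCA·DBA·A·CAC·DBA·DBA·DCA·DBA·DCA·A·CAC·DBA·A·CAC·DBA·A·DCA·DBA·A·CAC·DBA·A·DCA·DBA·DBA·DCA·DBA·DCA·A·CAC·DBA·DBA·DCA·DBA·DCA·A·CAC·DBA·A·CAC·DBA·DBA·A·DCA·DBA·A·CAC·DBA·DBA·DCA·DBA·DCA·A·CAC·DBA
    A ↦ DBA
    B ↦ CAC
    C ↦ DCA
    D ↦ A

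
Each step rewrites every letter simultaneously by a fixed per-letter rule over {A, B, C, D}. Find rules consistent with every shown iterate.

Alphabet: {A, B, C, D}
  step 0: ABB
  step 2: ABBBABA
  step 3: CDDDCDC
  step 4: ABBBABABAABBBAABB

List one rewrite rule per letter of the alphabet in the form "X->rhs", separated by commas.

A->C, B->D, C->ABB, D->BA

  step 3 ⇒ step 4: CDDDCDC ⇒ ABB·BA·BA·BA·ABB·BA·ABB
    C ↦ ABB
    D ↦ BA
  step 2 ⇒ step 3: ABBBABA ⇒ C·D·D·D·C·D·C
    A ↦ C
  step 2 ⇒ step 3: ABBBABA ⇒ C·D·D·D·C·D·C
    B ↦ D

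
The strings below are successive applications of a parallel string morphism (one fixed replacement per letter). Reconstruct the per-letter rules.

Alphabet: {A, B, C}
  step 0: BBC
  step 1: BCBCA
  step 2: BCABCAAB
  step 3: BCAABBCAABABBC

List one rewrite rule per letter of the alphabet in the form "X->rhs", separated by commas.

  step 2 ⇒ step 3: BCABCAAB ⇒ BC·A·AB·BC·A·AB·AB·BC
    A ↦ AB
    B ↦ BC
    C ↦ A

A->AB, B->BC, C->A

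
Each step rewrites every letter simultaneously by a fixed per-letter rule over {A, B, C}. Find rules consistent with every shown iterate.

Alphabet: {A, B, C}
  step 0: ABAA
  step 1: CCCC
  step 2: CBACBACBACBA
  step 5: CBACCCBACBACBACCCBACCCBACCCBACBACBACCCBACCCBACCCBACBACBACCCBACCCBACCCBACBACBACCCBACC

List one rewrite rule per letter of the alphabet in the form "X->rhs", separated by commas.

  step 1 ⇒ step 2: CCCC ⇒ CBA·CBA·CBA·CBA
    C ↦ CBA
  step 0 ⇒ step 1: ABAA ⇒ C·C·C·C
    A ↦ C
  step 0 ⇒ step 1: ABAA ⇒ C·C·C·C
    B ↦ C

A->C, B->C, C->CBA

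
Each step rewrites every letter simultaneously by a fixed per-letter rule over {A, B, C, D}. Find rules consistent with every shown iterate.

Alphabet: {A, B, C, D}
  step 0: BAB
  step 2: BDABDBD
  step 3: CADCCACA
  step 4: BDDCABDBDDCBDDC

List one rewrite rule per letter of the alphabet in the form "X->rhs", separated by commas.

  step 3 ⇒ step 4: CADCCACA ⇒ BD·DC·A·BD·BD·DC·BD·DC
    A ↦ DC
    C ↦ BD
    D ↦ A
  step 2 ⇒ step 3: BDABDBD ⇒ C·A·DC·C·A·C·A
    B ↦ C

A->DC, B->C, C->BD, D->A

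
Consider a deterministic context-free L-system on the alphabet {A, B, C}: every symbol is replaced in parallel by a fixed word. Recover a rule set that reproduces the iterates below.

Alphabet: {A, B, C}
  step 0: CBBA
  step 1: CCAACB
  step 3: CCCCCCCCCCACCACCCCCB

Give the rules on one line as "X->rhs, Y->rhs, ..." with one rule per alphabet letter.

  step 0 ⇒ step 1: CBBA ⇒ CC·A·A·CB
    A ↦ CB
    B ↦ A
    C ↦ CC

A->CB, B->A, C->CC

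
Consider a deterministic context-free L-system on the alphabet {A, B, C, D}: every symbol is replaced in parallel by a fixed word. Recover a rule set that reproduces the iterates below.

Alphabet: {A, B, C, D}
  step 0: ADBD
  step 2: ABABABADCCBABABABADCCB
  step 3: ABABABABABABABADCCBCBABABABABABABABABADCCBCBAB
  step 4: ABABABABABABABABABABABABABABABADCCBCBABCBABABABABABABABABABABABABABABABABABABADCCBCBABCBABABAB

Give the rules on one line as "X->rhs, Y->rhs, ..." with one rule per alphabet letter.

A->AB, B->AB, C->CB, D->ADC

  step 3 ⇒ step 4: ABABABABABABABADCCBCBABABABABABABABABADCCBCBAB ⇒ AB·AB·AB·AB·AB·AB·AB·AB·AB·AB·AB·AB·AB·AB·AB·ADC·CB·CB·AB·CB·AB·AB·AB·AB·AB·AB·AB·AB·AB·AB·AB·AB·AB·AB·AB·AB·AB·AB·ADC·CB·CB·AB·CB·AB·AB·AB
    A ↦ AB
    B ↦ AB
    C ↦ CB
    D ↦ ADC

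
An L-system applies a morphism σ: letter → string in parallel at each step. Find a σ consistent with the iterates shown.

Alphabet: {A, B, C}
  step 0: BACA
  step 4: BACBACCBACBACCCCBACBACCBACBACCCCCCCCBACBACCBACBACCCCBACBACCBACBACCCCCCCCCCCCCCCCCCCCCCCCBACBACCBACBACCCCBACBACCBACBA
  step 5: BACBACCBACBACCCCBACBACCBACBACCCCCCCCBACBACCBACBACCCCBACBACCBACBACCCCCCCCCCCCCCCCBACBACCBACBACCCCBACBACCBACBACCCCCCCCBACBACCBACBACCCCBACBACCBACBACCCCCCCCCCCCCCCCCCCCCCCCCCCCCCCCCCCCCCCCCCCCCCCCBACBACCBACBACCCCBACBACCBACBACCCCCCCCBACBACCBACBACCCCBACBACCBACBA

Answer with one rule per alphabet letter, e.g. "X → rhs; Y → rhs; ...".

A->CBA, B->BA, C->CC

  step 4 ⇒ step 5: BACBACCBACBACCCCBACBACCBACBACCCCCCCCBACBACCBACBACCCCBACBACCBACBACCCCCCCCCCCCCCCCCCCCCCCCBACBACCBACBACCCCBACBACCBACBA ⇒ BA·CBA·CC·BA·CBA·CC·CC·BA·CBA·CC·BA·CBA·CC·CC·CC·CC·BA·CBA·CC·BA·CBA·CC·CC·BA·CBA·CC·BA·CBA·CC·CC·CC·CC·CC·CC·CC·CC·BA·CBA·CC·BA·CBA·CC·CC·BA·CBA·CC·BA·CBA·CC·CC·CC·CC·BA·CBA·CC·BA·CBA·CC·CC·BA·CBA·CC·BA·CBA·CC·CC·CC·CC·CC·CC·CC·CC·CC·CC·CC·CC·CC·CC·CC·CC·CC·CC·CC·CC·CC·CC·CC·CC·BA·CBA·CC·BA·CBA·CC·CC·BA·CBA·CC·BA·CBA·CC·CC·CC·CC·BA·CBA·CC·BA·CBA·CC·CC·BA·CBA·CC·BA·CBA
    A ↦ CBA
    B ↦ BA
    C ↦ CC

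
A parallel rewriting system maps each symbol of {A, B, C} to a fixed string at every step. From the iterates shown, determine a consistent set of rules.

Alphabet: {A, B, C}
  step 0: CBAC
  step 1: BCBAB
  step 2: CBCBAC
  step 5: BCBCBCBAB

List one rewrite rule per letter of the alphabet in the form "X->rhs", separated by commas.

A->BA, B->C, C->B

  step 1 ⇒ step 2: BCBAB ⇒ C·B·C·BA·C
    A ↦ BA
    B ↦ C
    C ↦ B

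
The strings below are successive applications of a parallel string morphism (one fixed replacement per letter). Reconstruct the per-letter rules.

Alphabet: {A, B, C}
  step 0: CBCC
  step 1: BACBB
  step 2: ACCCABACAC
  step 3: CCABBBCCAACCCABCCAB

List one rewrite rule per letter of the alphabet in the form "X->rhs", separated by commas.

A->CCA, B->AC, C->B

  step 2 ⇒ step 3: ACCCABACAC ⇒ CCA·B·B·B·CCA·AC·CCA·B·CCA·B
    A ↦ CCA
    B ↦ AC
    C ↦ B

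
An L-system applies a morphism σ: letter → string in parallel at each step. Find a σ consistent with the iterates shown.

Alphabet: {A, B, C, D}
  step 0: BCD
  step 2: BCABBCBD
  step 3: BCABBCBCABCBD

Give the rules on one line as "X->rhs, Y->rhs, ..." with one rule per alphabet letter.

  step 2 ⇒ step 3: BCABBCBD ⇒ BC·A·B·BC·BC·A·BC·BD
    A ↦ B
    B ↦ BC
    C ↦ A
    D ↦ BD

A->B, B->BC, C->A, D->BD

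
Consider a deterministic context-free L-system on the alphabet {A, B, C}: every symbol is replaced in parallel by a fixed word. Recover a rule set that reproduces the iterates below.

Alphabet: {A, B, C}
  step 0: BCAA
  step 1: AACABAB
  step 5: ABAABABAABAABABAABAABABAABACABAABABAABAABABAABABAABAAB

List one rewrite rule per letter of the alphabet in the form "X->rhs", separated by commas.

  step 0 ⇒ step 1: BCAA ⇒ A·AC·AB·AB
    A ↦ AB
    B ↦ A
    C ↦ AC

A->AB, B->A, C->AC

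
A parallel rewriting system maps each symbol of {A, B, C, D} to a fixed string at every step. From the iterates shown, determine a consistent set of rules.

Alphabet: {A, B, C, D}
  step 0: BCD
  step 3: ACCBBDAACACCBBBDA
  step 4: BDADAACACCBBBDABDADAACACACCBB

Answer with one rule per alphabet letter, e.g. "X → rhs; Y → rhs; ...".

A->B, B->AC, C->DA, D->CB

  step 3 ⇒ step 4: ACCBBDAACACCBBBDA ⇒ B·DA·DA·AC·AC·CB·B·B·DA·B·DA·DA·AC·AC·AC·CB·B
    A ↦ B
    B ↦ AC
    C ↦ DA
    D ↦ CB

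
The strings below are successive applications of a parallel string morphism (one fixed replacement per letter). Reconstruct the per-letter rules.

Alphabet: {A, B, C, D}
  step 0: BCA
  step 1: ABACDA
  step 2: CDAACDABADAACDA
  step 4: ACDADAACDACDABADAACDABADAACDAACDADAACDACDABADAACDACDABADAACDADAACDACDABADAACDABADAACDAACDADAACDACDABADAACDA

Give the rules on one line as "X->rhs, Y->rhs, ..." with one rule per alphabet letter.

  step 1 ⇒ step 2: ABACDA ⇒ CDA·A·CDA·BA·DAA·CDA
    A ↦ CDA
    B ↦ A
    C ↦ BA
    D ↦ DAA

A->CDA, B->A, C->BA, D->DAA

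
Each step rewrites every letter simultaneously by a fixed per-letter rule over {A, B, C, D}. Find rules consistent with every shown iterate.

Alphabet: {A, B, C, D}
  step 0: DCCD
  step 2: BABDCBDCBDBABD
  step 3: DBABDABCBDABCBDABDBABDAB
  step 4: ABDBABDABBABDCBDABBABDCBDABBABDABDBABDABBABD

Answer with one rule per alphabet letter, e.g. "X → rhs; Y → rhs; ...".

  step 3 ⇒ step 4: DBABDABCBDABCBDABDBABDAB ⇒ AB·D·BAB·D·AB·BAB·D·CB·D·AB·BAB·D·CB·D·AB·BAB·D·AB·D·BAB·D·AB·BAB·D
    A ↦ BAB
    B ↦ D
    C ↦ CB
    D ↦ AB

A->BAB, B->D, C->CB, D->AB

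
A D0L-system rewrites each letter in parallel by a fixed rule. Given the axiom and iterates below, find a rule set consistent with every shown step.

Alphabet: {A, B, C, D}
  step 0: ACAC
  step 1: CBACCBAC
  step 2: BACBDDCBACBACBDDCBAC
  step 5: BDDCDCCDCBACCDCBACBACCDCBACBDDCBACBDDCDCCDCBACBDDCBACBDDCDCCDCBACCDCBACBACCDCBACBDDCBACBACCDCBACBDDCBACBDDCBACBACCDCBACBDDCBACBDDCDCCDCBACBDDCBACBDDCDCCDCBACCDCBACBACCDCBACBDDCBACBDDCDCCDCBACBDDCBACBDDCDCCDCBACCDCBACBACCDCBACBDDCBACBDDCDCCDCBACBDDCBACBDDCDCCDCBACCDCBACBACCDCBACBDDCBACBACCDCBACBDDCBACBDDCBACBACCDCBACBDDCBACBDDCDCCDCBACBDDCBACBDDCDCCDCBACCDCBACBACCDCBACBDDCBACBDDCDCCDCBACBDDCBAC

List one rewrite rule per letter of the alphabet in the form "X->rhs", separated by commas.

A->C, B->BDD, C->BAC, D->CDC

  step 1 ⇒ step 2: CBACCBAC ⇒ BAC·BDD·C·BAC·BAC·BDD·C·BAC
    A ↦ C
    B ↦ BDD
    C ↦ BAC
    D ↦ CDC  (constrained at step 2)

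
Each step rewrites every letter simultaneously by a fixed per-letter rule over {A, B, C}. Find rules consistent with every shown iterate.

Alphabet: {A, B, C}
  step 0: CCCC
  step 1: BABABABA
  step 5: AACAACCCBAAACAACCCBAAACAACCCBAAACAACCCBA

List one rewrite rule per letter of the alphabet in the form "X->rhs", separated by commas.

  step 0 ⇒ step 1: CCCC ⇒ BA·BA·BA·BA
    C ↦ BA
    A ↦ C  (constrained at step 1)
    B ↦ AA  (constrained at step 1)

A->C, B->AA, C->BA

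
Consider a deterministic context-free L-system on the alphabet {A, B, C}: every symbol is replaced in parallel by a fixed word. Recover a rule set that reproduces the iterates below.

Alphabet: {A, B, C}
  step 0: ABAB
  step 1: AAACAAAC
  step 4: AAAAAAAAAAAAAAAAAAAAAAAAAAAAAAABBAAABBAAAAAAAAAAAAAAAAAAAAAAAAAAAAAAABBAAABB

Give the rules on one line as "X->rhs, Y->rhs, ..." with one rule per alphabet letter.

  step 0 ⇒ step 1: ABAB ⇒ AA·AC·AA·AC
    A ↦ AA
    B ↦ AC
    C ↦ ABB  (constrained at step 1)

A->AA, B->AC, C->ABB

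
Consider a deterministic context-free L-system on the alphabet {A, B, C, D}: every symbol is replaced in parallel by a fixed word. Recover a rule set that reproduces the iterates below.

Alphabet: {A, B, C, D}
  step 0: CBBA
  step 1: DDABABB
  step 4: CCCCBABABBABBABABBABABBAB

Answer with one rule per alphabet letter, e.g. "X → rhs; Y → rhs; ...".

A->B, B->AB, C->DD, D->C

  step 0 ⇒ step 1: CBBA ⇒ DD·AB·AB·B
    A ↦ B
    B ↦ AB
    C ↦ DD
    D ↦ C  (constrained at step 1)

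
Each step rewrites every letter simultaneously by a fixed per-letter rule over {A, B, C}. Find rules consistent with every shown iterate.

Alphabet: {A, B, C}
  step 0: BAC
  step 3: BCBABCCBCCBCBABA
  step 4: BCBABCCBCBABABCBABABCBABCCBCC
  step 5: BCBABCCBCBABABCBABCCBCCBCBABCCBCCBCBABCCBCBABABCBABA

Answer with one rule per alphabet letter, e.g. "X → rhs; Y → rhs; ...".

  step 4 ⇒ step 5: BCBABCCBCBABABCBABABCBABCCBCC ⇒ BC·BA·BC·C·BC·BA·BA·BC·BA·BC·C·BC·C·BC·BA·BC·C·BC·C·BC·BA·BC·C·BC·BA·BA·BC·BA·BA
    A ↦ C
    B ↦ BC
    C ↦ BA

A->C, B->BC, C->BA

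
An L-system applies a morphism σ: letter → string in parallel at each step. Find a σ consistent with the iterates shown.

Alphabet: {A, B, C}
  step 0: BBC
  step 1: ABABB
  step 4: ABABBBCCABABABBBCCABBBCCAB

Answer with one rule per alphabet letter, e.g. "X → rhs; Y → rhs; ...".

A->CC, B->AB, C->B

  step 0 ⇒ step 1: BBC ⇒ AB·AB·B
    B ↦ AB
    C ↦ B
    A ↦ CC  (constrained at step 1)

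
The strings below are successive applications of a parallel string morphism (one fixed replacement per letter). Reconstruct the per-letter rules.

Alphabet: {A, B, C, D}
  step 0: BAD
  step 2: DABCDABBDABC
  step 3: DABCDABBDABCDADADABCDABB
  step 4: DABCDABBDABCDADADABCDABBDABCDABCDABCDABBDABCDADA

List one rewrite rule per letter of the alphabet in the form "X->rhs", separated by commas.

  step 3 ⇒ step 4: DABCDABBDABCDADADABCDABB ⇒ DA·BC·DA·BB·DA·BC·DA·DA·DA·BC·DA·BB·DA·BC·DA·BC·DA·BC·DA·BB·DA·BC·DA·DA
    A ↦ BC
    B ↦ DA
    C ↦ BB
    D ↦ DA

A->BC, B->DA, C->BB, D->DA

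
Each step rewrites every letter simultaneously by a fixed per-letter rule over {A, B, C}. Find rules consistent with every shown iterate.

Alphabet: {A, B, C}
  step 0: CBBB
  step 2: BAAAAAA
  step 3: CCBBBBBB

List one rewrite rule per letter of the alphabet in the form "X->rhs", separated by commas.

A->B, B->CC, C->A

  step 2 ⇒ step 3: BAAAAAA ⇒ CC·B·B·B·B·B·B
    A ↦ B
    B ↦ CC
    C ↦ A  (constrained at step 0)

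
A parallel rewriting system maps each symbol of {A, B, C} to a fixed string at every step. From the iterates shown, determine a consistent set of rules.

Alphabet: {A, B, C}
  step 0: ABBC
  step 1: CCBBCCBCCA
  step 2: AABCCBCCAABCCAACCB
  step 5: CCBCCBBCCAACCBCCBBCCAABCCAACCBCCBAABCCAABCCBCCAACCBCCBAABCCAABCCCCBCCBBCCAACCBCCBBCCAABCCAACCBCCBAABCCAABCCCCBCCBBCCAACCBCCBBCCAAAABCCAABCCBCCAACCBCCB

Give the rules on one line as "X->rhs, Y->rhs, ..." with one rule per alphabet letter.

  step 1 ⇒ step 2: CCBBCCBCCA ⇒ A·A·BCC·BCC·A·A·BCC·A·A·CCB
    A ↦ CCB
    B ↦ BCC
    C ↦ A

A->CCB, B->BCC, C->A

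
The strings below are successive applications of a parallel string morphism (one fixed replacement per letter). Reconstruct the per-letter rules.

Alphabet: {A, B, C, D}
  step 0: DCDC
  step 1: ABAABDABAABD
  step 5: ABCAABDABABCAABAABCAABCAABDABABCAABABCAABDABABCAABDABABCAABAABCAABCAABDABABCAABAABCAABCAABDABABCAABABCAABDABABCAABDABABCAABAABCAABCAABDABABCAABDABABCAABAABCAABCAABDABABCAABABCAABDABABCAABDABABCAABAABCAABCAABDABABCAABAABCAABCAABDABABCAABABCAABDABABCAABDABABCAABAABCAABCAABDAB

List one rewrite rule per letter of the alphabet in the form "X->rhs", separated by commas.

A->AB, B->CA, C->ABD, D->ABA

  step 0 ⇒ step 1: DCDC ⇒ ABA·ABD·ABA·ABD
    C ↦ ABD
    D ↦ ABA
    A ↦ AB  (constrained at step 1)
    B ↦ CA  (constrained at step 1)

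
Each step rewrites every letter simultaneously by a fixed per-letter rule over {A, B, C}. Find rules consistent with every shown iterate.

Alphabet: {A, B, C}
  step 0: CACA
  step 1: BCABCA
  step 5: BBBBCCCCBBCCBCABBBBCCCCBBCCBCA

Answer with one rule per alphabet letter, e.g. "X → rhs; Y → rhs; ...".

  step 0 ⇒ step 1: CACA ⇒ B·CA·B·CA
    A ↦ CA
    C ↦ B
    B ↦ CC  (constrained at step 1)

A->CA, B->CC, C->B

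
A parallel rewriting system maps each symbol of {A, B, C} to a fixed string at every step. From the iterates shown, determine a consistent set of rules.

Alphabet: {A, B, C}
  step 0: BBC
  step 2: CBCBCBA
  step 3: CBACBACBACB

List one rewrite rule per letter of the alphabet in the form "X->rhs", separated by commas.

A->CB, B->A, C->CB

  step 2 ⇒ step 3: CBCBCBA ⇒ CB·A·CB·A·CB·A·CB
    A ↦ CB
    B ↦ A
    C ↦ CB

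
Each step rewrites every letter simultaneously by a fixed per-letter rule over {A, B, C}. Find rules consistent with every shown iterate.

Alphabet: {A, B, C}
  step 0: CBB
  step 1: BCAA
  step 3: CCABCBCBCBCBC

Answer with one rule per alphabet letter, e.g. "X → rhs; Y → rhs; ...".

A->CC, B->A, C->BC

  step 0 ⇒ step 1: CBB ⇒ BC·A·A
    B ↦ A
    C ↦ BC
    A ↦ CC  (constrained at step 1)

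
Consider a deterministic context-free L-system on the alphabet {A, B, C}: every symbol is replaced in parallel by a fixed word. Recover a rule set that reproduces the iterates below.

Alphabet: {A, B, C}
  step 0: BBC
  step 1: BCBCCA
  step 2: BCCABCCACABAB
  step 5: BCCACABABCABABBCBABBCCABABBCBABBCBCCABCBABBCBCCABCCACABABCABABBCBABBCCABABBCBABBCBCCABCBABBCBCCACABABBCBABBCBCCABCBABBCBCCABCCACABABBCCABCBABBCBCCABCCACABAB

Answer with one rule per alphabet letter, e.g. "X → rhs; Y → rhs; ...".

  step 1 ⇒ step 2: BCBCCA ⇒ BC·CA·BC·CA·CA·BAB
    A ↦ BAB
    B ↦ BC
    C ↦ CA

A->BAB, B->BC, C->CA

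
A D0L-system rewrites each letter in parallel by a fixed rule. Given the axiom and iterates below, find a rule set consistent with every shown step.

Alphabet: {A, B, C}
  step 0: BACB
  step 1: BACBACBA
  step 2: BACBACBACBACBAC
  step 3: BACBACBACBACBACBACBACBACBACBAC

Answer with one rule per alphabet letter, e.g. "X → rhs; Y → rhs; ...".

  step 2 ⇒ step 3: BACBACBACBACBAC ⇒ BA·C·BAC·BA·C·BAC·BA·C·BAC·BA·C·BAC·BA·C·BAC
    A ↦ C
    B ↦ BA
    C ↦ BAC

A->C, B->BA, C->BAC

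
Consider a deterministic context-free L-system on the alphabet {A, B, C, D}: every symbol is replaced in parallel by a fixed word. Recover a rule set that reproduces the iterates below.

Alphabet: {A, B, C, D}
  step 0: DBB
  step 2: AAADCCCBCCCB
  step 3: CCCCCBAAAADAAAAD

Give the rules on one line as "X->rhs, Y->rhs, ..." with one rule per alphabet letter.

A->C, B->AD, C->A, D->CCB

  step 2 ⇒ step 3: AAADCCCBCCCB ⇒ C·C·C·CCB·A·A·A·AD·A·A·A·AD
    A ↦ C
    B ↦ AD
    C ↦ A
    D ↦ CCB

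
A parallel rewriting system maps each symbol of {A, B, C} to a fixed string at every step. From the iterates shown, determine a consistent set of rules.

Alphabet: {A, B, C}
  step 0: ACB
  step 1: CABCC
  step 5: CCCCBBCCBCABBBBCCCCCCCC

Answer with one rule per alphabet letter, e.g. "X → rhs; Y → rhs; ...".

  step 0 ⇒ step 1: ACB ⇒ CA·B·CC
    A ↦ CA
    B ↦ CC
    C ↦ B

A->CA, B->CC, C->B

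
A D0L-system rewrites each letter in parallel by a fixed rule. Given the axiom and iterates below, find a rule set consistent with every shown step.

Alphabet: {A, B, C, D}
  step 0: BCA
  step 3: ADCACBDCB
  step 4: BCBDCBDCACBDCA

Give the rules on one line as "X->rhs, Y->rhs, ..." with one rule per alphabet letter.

  step 3 ⇒ step 4: ADCACBDCB ⇒ B·CB·DC·B·DC·A·CB·DC·A
    A ↦ B
    B ↦ A
    C ↦ DC
    D ↦ CB

A->B, B->A, C->DC, D->CB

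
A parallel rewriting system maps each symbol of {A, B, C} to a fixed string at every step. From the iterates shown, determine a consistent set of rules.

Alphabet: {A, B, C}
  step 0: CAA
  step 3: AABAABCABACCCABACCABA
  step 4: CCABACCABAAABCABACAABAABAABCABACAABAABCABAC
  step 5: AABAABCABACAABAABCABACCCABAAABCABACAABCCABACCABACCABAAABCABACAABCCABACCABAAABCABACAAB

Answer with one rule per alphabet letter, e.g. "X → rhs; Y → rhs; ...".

  step 4 ⇒ step 5: CCABACCABAAABCABACAABAABAABCABACAABAABCABAC ⇒ AAB·AAB·C·ABA·C·AAB·AAB·C·ABA·C·C·C·ABA·AAB·C·ABA·C·AAB·C·C·ABA·C·C·ABA·C·C·ABA·AAB·C·ABA·C·AAB·C·C·ABA·C·C·ABA·AAB·C·ABA·C·AAB
    A ↦ C
    B ↦ ABA
    C ↦ AAB

A->C, B->ABA, C->AAB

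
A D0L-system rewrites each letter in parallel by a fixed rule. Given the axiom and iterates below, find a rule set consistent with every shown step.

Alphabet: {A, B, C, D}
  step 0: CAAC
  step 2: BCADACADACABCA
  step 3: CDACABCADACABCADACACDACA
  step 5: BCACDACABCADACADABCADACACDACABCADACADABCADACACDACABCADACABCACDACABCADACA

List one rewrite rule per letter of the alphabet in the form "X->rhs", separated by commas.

A->CA, B->C, C->DA, D->B

  step 2 ⇒ step 3: BCADACADACABCA ⇒ C·DA·CA·B·CA·DA·CA·B·CA·DA·CA·C·DA·CA
    A ↦ CA
    B ↦ C
    C ↦ DA
    D ↦ B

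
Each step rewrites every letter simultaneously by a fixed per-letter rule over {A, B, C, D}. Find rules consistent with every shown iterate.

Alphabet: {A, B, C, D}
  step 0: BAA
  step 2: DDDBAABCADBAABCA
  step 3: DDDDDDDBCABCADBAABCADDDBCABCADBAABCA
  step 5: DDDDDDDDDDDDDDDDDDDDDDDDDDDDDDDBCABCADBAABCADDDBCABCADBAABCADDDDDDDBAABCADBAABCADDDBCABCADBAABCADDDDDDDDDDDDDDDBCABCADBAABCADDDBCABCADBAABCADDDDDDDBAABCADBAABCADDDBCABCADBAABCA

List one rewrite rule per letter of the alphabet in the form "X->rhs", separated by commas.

A->BCA, B->D, C->BAA, D->DD

  step 2 ⇒ step 3: DDDBAABCADBAABCA ⇒ DD·DD·DD·D·BCA·BCA·D·BAA·BCA·DD·D·BCA·BCA·D·BAA·BCA
    A ↦ BCA
    B ↦ D
    C ↦ BAA
    D ↦ DD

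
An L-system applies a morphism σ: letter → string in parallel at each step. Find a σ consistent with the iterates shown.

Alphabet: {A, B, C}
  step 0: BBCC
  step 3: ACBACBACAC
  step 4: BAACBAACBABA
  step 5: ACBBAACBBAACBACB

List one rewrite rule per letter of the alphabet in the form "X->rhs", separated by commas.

A->B, B->AC, C->A

  step 4 ⇒ step 5: BAACBAACBABA ⇒ AC·B·B·A·AC·B·B·A·AC·B·AC·B
    A ↦ B
    B ↦ AC
    C ↦ A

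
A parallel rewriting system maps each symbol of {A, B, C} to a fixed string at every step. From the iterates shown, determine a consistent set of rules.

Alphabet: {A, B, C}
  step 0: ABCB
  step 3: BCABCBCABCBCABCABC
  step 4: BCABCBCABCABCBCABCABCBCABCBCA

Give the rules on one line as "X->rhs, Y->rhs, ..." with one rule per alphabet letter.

A->BC, B->BC, C->A

  step 3 ⇒ step 4: BCABCBCABCBCABCABC ⇒ BC·A·BC·BC·A·BC·A·BC·BC·A·BC·A·BC·BC·A·BC·BC·A
    A ↦ BC
    B ↦ BC
    C ↦ A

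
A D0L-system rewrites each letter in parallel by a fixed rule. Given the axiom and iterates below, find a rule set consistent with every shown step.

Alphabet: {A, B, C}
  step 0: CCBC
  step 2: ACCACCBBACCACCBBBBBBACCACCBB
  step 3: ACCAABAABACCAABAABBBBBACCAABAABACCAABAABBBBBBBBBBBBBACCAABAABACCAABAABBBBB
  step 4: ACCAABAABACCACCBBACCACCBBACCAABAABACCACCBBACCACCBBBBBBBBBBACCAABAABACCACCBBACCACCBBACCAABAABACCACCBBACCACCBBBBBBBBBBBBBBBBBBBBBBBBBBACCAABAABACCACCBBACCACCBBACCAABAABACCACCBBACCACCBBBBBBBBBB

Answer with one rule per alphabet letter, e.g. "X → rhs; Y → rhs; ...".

  step 3 ⇒ step 4: ACCAABAABACCAABAABBBBBACCAABAABACCAABAABBBBBBBBBBBBBACCAABAABACCAABAABBBBB ⇒ ACC·AAB·AAB·ACC·ACC·BB·ACC·ACC·BB·ACC·AAB·AAB·ACC·ACC·BB·ACC·ACC·BB·BB·BB·BB·BB·ACC·AAB·AAB·ACC·ACC·BB·ACC·ACC·BB·ACC·AAB·AAB·ACC·ACC·BB·ACC·ACC·BB·BB·BB·BB·BB·BB·BB·BB·BB·BB·BB·BB·BB·ACC·AAB·AAB·ACC·ACC·BB·ACC·ACC·BB·ACC·AAB·AAB·ACC·ACC·BB·ACC·ACC·BB·BB·BB·BB·BB
    A ↦ ACC
    B ↦ BB
    C ↦ AAB

A->ACC, B->BB, C->AAB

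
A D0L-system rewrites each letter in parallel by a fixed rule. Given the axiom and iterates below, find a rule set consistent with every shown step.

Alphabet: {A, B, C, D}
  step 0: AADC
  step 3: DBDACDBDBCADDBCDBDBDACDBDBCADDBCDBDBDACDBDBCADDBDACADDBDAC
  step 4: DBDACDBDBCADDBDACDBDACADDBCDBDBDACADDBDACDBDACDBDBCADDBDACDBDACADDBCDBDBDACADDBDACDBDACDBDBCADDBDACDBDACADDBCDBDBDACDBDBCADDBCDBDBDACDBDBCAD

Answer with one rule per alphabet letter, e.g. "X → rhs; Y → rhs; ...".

A->DBC, B->DAC, C->AD, D->DB

  step 3 ⇒ step 4: DBDACDBDBCADDBCDBDBDACDBDBCADDBCDBDBDACDBDBCADDBDACADDBDAC ⇒ DB·DAC·DB·DBC·AD·DB·DAC·DB·DAC·AD·DBC·DB·DB·DAC·AD·DB·DAC·DB·DAC·DB·DBC·AD·DB·DAC·DB·DAC·AD·DBC·DB·DB·DAC·AD·DB·DAC·DB·DAC·DB·DBC·AD·DB·DAC·DB·DAC·AD·DBC·DB·DB·DAC·DB·DBC·AD·DBC·DB·DB·DAC·DB·DBC·AD
    A ↦ DBC
    B ↦ DAC
    C ↦ AD
    D ↦ DB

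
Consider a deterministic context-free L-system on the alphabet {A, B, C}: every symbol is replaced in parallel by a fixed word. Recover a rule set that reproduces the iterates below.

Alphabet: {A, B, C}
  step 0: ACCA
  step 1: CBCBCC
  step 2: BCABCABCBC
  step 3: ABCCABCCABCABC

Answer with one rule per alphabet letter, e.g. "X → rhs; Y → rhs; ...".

  step 2 ⇒ step 3: BCABCABCBC ⇒ A·BC·C·A·BC·C·A·BC·A·BC
    A ↦ C
    B ↦ A
    C ↦ BC

A->C, B->A, C->BC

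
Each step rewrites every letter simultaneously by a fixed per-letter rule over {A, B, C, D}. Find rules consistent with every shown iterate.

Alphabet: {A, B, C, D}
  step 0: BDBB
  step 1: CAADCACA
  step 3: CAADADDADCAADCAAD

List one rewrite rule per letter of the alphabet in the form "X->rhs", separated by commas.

  step 0 ⇒ step 1: BDBB ⇒ CA·AD·CA·CA
    B ↦ CA
    D ↦ AD
    A ↦ D  (constrained at step 1)
    C ↦ B  (constrained at step 1)

A->D, B->CA, C->B, D->AD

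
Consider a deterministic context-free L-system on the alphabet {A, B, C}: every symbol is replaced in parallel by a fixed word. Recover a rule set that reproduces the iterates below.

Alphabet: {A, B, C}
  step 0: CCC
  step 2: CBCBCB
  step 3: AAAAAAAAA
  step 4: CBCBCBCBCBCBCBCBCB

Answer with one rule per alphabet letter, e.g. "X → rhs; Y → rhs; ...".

A->CB, B->AA, C->A

  step 3 ⇒ step 4: AAAAAAAAA ⇒ CB·CB·CB·CB·CB·CB·CB·CB·CB
    A ↦ CB
  step 2 ⇒ step 3: CBCBCB ⇒ A·AA·A·AA·A·AA
    B ↦ AA
  step 2 ⇒ step 3: CBCBCB ⇒ A·AA·A·AA·A·AA
    C ↦ A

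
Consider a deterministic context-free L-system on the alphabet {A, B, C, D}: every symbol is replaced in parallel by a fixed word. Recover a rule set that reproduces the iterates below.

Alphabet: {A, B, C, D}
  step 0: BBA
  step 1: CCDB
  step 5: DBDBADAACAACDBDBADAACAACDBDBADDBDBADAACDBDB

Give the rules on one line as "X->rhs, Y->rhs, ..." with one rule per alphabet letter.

A->DB, B->C, C->AD, D->AA

  step 0 ⇒ step 1: BBA ⇒ C·C·DB
    A ↦ DB
    B ↦ C
    C ↦ AD  (constrained at step 1)
    D ↦ AA  (constrained at step 1)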